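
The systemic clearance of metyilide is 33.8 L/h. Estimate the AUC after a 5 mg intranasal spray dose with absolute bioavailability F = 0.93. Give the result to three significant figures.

AUC = 0.138 mg/L·h

AUC_0→∞ = F × Dose / CL
        = 0.93 × 5 / 33.8 = 0.137574 mg/L·h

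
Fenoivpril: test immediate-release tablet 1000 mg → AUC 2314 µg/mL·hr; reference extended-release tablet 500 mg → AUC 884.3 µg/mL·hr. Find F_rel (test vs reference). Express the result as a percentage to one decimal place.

F_rel = 130.8%

F_rel = (AUC_test/D_test) / (AUC_ref/D_ref)
      = (2314/1000) / (884.3/500)
      = 2.314 / 1.7686 = 1.3084 = 130.84%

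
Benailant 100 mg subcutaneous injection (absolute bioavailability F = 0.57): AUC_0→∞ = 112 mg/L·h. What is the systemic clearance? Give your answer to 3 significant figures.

CL = 0.509 L/h

CL = F × Dose / AUC_0→∞
   = 0.57 × 100 / 112 = 0.508929 L/h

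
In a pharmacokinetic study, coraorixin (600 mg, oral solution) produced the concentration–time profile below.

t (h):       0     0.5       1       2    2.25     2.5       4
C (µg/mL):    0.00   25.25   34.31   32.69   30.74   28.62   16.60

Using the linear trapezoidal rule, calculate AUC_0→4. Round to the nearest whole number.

AUC = 104 µg/mL·h

Trapezoidal AUC_0→4:
  [0→0.5]: (0.00+25.25)/2 × 0.5 = 6.3125
  [0.5→1]: (25.25+34.31)/2 × 0.5 = 14.89
  [1→2]: (34.31+32.69)/2 × 1 = 33.5
  [2→2.25]: (32.69+30.74)/2 × 0.25 = 7.92875
  [2.25→2.5]: (30.74+28.62)/2 × 0.25 = 7.42
  [2.5→4]: (28.62+16.60)/2 × 1.5 = 33.915
  Sum = 103.96625 µg/mL·h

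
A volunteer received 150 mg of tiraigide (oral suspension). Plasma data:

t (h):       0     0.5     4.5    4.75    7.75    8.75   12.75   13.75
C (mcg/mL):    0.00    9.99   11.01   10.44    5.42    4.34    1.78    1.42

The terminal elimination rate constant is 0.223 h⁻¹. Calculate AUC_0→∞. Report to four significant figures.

Trapezoidal AUC_0→13.75:
  [0→0.5]: (0.00+9.99)/2 × 0.5 = 2.4975
  [0.5→4.5]: (9.99+11.01)/2 × 4 = 42.0
  [4.5→4.75]: (11.01+10.44)/2 × 0.25 = 2.68125
  [4.75→7.75]: (10.44+5.42)/2 × 3 = 23.79
  [7.75→8.75]: (5.42+4.34)/2 × 1 = 4.88
  [8.75→12.75]: (4.34+1.78)/2 × 4 = 12.24
  [12.75→13.75]: (1.78+1.42)/2 × 1 = 1.6
  Sum = 89.68875 mcg/mL·h
Extrapolated tail: C_last / k_e = 1.42 / 0.223 = 6.368
AUC_0→∞ = 89.68875 + 6.368 = 96.05675 mcg/mL·h

AUC = 96.06 mcg/mL·h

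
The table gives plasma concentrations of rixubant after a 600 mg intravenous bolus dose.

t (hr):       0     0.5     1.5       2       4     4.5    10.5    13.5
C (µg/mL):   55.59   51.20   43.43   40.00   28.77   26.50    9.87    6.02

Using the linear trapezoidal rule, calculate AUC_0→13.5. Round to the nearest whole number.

Trapezoidal AUC_0→13.5:
  [0→0.5]: (55.59+51.20)/2 × 0.5 = 26.6975
  [0.5→1.5]: (51.20+43.43)/2 × 1 = 47.315
  [1.5→2]: (43.43+40.00)/2 × 0.5 = 20.8575
  [2→4]: (40.00+28.77)/2 × 2 = 68.77
  [4→4.5]: (28.77+26.50)/2 × 0.5 = 13.8175
  [4.5→10.5]: (26.50+9.87)/2 × 6 = 109.11
  [10.5→13.5]: (9.87+6.02)/2 × 3 = 23.835
  Sum = 310.4025 µg/mL·hr

AUC = 310 µg/mL·hr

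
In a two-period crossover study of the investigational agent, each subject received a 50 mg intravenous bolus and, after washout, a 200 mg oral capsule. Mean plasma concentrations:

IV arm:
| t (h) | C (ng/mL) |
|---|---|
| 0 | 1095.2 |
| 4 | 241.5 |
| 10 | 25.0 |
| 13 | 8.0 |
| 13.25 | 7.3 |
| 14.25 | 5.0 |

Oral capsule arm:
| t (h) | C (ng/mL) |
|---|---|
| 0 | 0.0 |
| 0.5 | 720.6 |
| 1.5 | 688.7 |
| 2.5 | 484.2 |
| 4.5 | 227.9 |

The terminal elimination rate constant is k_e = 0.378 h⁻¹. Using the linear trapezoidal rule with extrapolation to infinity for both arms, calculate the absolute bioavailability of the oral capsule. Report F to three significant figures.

F = 0.197

Trapezoidal AUC_0→14.25 (IV):
  [0→4]: (1095.2+241.5)/2 × 4 = 2673.4
  [4→10]: (241.5+25.0)/2 × 6 = 799.5
  [10→13]: (25.0+8.0)/2 × 3 = 49.5
  [13→13.25]: (8.0+7.3)/2 × 0.25 = 1.9125
  [13.25→14.25]: (7.3+5.0)/2 × 1 = 6.15
  Sum = 3530.4625 ng/mL·h
IV tail: 5.0/0.378 = 13.228; AUC_iv,0→∞ = 3530.4625 + 13.228 = 3543.6905 ng/mL·h
Trapezoidal AUC_0→4.5 (oral capsule):
  [0→0.5]: (0.0+720.6)/2 × 0.5 = 180.15
  [0.5→1.5]: (720.6+688.7)/2 × 1 = 704.65
  [1.5→2.5]: (688.7+484.2)/2 × 1 = 586.45
  [2.5→4.5]: (484.2+227.9)/2 × 2 = 712.1
  Sum = 2183.35 ng/mL·h
oral capsule tail: 227.9/0.378 = 602.910; AUC_ev,0→∞ = 2183.35 + 602.910 = 2786.26 ng/mL·h
F = (AUC_ev/D_ev)/(AUC_iv/D_iv) = (2786.26/200)/(3543.6905/50) = 13.9313/70.87381 = 0.1966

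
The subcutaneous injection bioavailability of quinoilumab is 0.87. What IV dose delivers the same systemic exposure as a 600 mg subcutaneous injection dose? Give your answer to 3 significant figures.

D_iv = 522 mg

Systemic exposure from an extravascular dose = F × D_ev, so the equivalent IV dose is F × D_ev.
D_iv = F × D_ev = 0.87 × 600 = 522 mg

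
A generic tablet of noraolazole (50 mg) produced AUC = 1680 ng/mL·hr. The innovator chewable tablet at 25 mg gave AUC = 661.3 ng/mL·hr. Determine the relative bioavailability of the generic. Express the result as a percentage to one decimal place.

F_rel = (AUC_test/D_test) / (AUC_ref/D_ref)
      = (1680/50) / (661.3/25)
      = 33.6 / 26.452 = 1.2702 = 127.02%

F_rel = 127.0%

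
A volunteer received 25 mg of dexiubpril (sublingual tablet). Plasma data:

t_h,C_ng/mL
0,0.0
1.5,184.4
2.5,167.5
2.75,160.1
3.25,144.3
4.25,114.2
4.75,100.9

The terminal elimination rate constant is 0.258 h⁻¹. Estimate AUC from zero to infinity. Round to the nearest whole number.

Trapezoidal AUC_0→4.75:
  [0→1.5]: (0.0+184.4)/2 × 1.5 = 138.3
  [1.5→2.5]: (184.4+167.5)/2 × 1 = 175.95
  [2.5→2.75]: (167.5+160.1)/2 × 0.25 = 40.95
  [2.75→3.25]: (160.1+144.3)/2 × 0.5 = 76.1
  [3.25→4.25]: (144.3+114.2)/2 × 1 = 129.25
  [4.25→4.75]: (114.2+100.9)/2 × 0.5 = 53.775
  Sum = 614.325 ng/mL·h
Extrapolated tail: C_last / k_e = 100.9 / 0.258 = 391.085
AUC_0→∞ = 614.325 + 391.085 = 1005.41 ng/mL·h

AUC = 1005 ng/mL·h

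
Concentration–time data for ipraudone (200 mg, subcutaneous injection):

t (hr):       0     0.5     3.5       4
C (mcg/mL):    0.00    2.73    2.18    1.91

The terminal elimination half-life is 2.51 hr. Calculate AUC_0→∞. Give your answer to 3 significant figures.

AUC = 16.0 mcg/mL·hr

Trapezoidal AUC_0→4:
  [0→0.5]: (0.00+2.73)/2 × 0.5 = 0.6825
  [0.5→3.5]: (2.73+2.18)/2 × 3 = 7.365
  [3.5→4]: (2.18+1.91)/2 × 0.5 = 1.0225
  Sum = 9.07 mcg/mL·hr
k_e = ln2 / t½ = 0.693147 / 2.51 = 0.2762 hr^-1
Extrapolated tail: C_last / k_e = 1.91 / 0.2762 = 6.915
AUC_0→∞ = 9.07 + 6.915 = 15.985 mcg/mL·hr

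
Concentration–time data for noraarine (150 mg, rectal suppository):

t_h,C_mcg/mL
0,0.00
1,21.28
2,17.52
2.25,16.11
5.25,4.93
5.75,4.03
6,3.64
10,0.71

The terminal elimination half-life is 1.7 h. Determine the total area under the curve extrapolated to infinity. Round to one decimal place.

AUC = 79.4 mcg/mL·h

Trapezoidal AUC_0→10:
  [0→1]: (0.00+21.28)/2 × 1 = 10.64
  [1→2]: (21.28+17.52)/2 × 1 = 19.4
  [2→2.25]: (17.52+16.11)/2 × 0.25 = 4.20375
  [2.25→5.25]: (16.11+4.93)/2 × 3 = 31.56
  [5.25→5.75]: (4.93+4.03)/2 × 0.5 = 2.24
  [5.75→6]: (4.03+3.64)/2 × 0.25 = 0.95875
  [6→10]: (3.64+0.71)/2 × 4 = 8.7
  Sum = 77.7025 mcg/mL·h
k_e = ln2 / t½ = 0.693147 / 1.7 = 0.4077 h^-1
Extrapolated tail: C_last / k_e = 0.71 / 0.4077 = 1.741
AUC_0→∞ = 77.7025 + 1.741 = 79.4435 mcg/mL·h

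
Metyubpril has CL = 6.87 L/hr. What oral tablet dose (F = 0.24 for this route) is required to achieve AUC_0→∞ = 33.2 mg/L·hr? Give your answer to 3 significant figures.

Dose = 950 mg

Dose = CL × AUC_0→∞ / F
     = 6.87 × 33.2 / 0.24 = 950.35 mg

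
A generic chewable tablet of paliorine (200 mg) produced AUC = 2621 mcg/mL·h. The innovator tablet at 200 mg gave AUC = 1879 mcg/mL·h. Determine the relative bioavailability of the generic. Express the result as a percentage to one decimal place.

F_rel = 139.5%

F_rel = (AUC_test/D_test) / (AUC_ref/D_ref)
      = (2621/200) / (1879/200)
      = 13.105 / 9.395 = 1.3949 = 139.49%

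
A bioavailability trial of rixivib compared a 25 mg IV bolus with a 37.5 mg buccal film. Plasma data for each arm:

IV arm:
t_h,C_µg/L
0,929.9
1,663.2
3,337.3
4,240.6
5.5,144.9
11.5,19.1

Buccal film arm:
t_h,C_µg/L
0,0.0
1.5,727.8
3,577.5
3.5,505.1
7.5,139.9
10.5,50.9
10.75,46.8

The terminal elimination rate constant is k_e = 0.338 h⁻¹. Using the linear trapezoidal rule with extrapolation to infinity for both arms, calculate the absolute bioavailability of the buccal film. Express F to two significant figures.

F = 0.80

Trapezoidal AUC_0→11.5 (IV):
  [0→1]: (929.9+663.2)/2 × 1 = 796.55
  [1→3]: (663.2+337.3)/2 × 2 = 1000.5
  [3→4]: (337.3+240.6)/2 × 1 = 288.95
  [4→5.5]: (240.6+144.9)/2 × 1.5 = 289.125
  [5.5→11.5]: (144.9+19.1)/2 × 6 = 492.0
  Sum = 2867.125 µg/L·h
IV tail: 19.1/0.338 = 56.509; AUC_iv,0→∞ = 2867.125 + 56.509 = 2923.634 µg/L·h
Trapezoidal AUC_0→10.75 (buccal film):
  [0→1.5]: (0.0+727.8)/2 × 1.5 = 545.85
  [1.5→3]: (727.8+577.5)/2 × 1.5 = 978.975
  [3→3.5]: (577.5+505.1)/2 × 0.5 = 270.65
  [3.5→7.5]: (505.1+139.9)/2 × 4 = 1290.0
  [7.5→10.5]: (139.9+50.9)/2 × 3 = 286.2
  [10.5→10.75]: (50.9+46.8)/2 × 0.25 = 12.2125
  Sum = 3383.8875 µg/L·h
buccal film tail: 46.8/0.338 = 138.462; AUC_ev,0→∞ = 3383.8875 + 138.462 = 3522.3495 µg/L·h
F = (AUC_ev/D_ev)/(AUC_iv/D_iv) = (3522.3495/37.5)/(2923.634/25) = 93.92932/116.94536 = 0.8032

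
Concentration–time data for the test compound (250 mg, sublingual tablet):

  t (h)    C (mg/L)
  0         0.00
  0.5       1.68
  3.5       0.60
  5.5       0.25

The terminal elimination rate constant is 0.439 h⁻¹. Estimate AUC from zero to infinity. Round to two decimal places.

AUC = 5.26 mg/L·h

Trapezoidal AUC_0→5.5:
  [0→0.5]: (0.00+1.68)/2 × 0.5 = 0.42
  [0.5→3.5]: (1.68+0.60)/2 × 3 = 3.42
  [3.5→5.5]: (0.60+0.25)/2 × 2 = 0.85
  Sum = 4.69 mg/L·h
Extrapolated tail: C_last / k_e = 0.25 / 0.439 = 0.569
AUC_0→∞ = 4.69 + 0.569 = 5.259 mg/L·h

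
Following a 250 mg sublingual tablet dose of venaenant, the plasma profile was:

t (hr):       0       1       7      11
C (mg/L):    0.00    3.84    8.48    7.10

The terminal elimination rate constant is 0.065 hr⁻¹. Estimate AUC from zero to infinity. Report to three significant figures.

Trapezoidal AUC_0→11:
  [0→1]: (0.00+3.84)/2 × 1 = 1.92
  [1→7]: (3.84+8.48)/2 × 6 = 36.96
  [7→11]: (8.48+7.10)/2 × 4 = 31.16
  Sum = 70.04 mg/L·hr
Extrapolated tail: C_last / k_e = 7.10 / 0.065 = 109.231
AUC_0→∞ = 70.04 + 109.231 = 179.271 mg/L·hr

AUC = 179 mg/L·hr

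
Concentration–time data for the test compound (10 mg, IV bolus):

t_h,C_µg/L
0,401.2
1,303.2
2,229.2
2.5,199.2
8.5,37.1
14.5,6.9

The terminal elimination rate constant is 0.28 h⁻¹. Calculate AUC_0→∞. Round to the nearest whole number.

AUC = 1591 µg/L·h

Trapezoidal AUC_0→14.5:
  [0→1]: (401.2+303.2)/2 × 1 = 352.2
  [1→2]: (303.2+229.2)/2 × 1 = 266.2
  [2→2.5]: (229.2+199.2)/2 × 0.5 = 107.1
  [2.5→8.5]: (199.2+37.1)/2 × 6 = 708.9
  [8.5→14.5]: (37.1+6.9)/2 × 6 = 132.0
  Sum = 1566.4 µg/L·h
Extrapolated tail: C_last / k_e = 6.9 / 0.28 = 24.643
AUC_0→∞ = 1566.4 + 24.643 = 1591.043 µg/L·h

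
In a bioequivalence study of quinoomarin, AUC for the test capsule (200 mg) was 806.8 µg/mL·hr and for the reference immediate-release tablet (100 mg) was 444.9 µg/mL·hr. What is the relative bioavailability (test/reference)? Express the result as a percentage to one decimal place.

F_rel = (AUC_test/D_test) / (AUC_ref/D_ref)
      = (806.8/200) / (444.9/100)
      = 4.034 / 4.449 = 0.9067 = 90.67%

F_rel = 90.7%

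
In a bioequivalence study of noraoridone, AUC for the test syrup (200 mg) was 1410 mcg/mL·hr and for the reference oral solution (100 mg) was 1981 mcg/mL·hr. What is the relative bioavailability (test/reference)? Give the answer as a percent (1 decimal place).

F_rel = 35.6%

F_rel = (AUC_test/D_test) / (AUC_ref/D_ref)
      = (1410/200) / (1981/100)
      = 7.05 / 19.81 = 0.3559 = 35.59%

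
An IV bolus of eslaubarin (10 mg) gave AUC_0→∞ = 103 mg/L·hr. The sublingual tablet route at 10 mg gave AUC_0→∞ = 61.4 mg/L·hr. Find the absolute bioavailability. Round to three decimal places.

F = 0.596

F = (AUC_ev / D_ev) / (AUC_iv / D_iv)
  = (61.4/10) / (103/10)
  = 6.14 / 10.3 = 0.5961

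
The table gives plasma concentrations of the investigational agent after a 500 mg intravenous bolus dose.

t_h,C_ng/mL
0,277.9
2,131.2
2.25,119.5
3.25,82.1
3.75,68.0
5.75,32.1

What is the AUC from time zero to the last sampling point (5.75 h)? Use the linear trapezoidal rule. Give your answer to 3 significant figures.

AUC = 679 ng/mL·h

Trapezoidal AUC_0→5.75:
  [0→2]: (277.9+131.2)/2 × 2 = 409.1
  [2→2.25]: (131.2+119.5)/2 × 0.25 = 31.3375
  [2.25→3.25]: (119.5+82.1)/2 × 1 = 100.8
  [3.25→3.75]: (82.1+68.0)/2 × 0.5 = 37.525
  [3.75→5.75]: (68.0+32.1)/2 × 2 = 100.1
  Sum = 678.8625 ng/mL·h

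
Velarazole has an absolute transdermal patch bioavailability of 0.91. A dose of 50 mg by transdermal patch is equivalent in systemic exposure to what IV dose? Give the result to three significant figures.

Systemic exposure from an extravascular dose = F × D_ev, so the equivalent IV dose is F × D_ev.
D_iv = F × D_ev = 0.91 × 50 = 45.5 mg

D_iv = 45.5 mg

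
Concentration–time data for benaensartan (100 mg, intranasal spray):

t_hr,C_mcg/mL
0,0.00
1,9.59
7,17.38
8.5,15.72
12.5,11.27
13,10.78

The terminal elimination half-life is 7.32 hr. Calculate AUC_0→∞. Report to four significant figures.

AUC = 283.9 mcg/mL·hr

Trapezoidal AUC_0→13:
  [0→1]: (0.00+9.59)/2 × 1 = 4.795
  [1→7]: (9.59+17.38)/2 × 6 = 80.91
  [7→8.5]: (17.38+15.72)/2 × 1.5 = 24.825
  [8.5→12.5]: (15.72+11.27)/2 × 4 = 53.98
  [12.5→13]: (11.27+10.78)/2 × 0.5 = 5.5125
  Sum = 170.0225 mcg/mL·hr
k_e = ln2 / t½ = 0.693147 / 7.32 = 0.0947 hr^-1
Extrapolated tail: C_last / k_e = 10.78 / 0.0947 = 113.833
AUC_0→∞ = 170.0225 + 113.833 = 283.8555 mcg/mL·hr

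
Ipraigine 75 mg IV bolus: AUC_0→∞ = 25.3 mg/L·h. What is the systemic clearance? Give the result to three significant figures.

CL = Dose_iv / AUC_0→∞
   = 75 / 25.3 = 2.96443 L/h

CL = 2.96 L/h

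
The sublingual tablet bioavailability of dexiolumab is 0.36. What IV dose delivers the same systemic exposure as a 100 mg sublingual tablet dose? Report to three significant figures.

D_iv = 36.0 mg

Systemic exposure from an extravascular dose = F × D_ev, so the equivalent IV dose is F × D_ev.
D_iv = F × D_ev = 0.36 × 100 = 36 mg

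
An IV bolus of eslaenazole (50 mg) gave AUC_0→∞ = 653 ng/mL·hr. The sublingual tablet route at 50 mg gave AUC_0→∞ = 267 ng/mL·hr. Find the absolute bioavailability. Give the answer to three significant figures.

F = 0.409

F = (AUC_ev / D_ev) / (AUC_iv / D_iv)
  = (267/50) / (653/50)
  = 5.34 / 13.06 = 0.4089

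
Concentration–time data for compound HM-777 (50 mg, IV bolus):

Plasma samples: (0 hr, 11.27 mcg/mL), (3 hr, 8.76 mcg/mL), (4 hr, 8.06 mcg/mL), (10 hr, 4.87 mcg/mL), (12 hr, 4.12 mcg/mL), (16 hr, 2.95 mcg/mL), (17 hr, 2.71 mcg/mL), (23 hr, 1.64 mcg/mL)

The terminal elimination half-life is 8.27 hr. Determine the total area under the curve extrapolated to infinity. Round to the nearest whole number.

Trapezoidal AUC_0→23:
  [0→3]: (11.27+8.76)/2 × 3 = 30.045
  [3→4]: (8.76+8.06)/2 × 1 = 8.41
  [4→10]: (8.06+4.87)/2 × 6 = 38.79
  [10→12]: (4.87+4.12)/2 × 2 = 8.99
  [12→16]: (4.12+2.95)/2 × 4 = 14.14
  [16→17]: (2.95+2.71)/2 × 1 = 2.83
  [17→23]: (2.71+1.64)/2 × 6 = 13.05
  Sum = 116.255 mcg/mL·hr
k_e = ln2 / t½ = 0.693147 / 8.27 = 0.0838 hr^-1
Extrapolated tail: C_last / k_e = 1.64 / 0.0838 = 19.570
AUC_0→∞ = 116.255 + 19.570 = 135.825 mcg/mL·hr

AUC = 136 mcg/mL·hr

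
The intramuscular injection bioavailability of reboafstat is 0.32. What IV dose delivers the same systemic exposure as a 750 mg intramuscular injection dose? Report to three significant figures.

Systemic exposure from an extravascular dose = F × D_ev, so the equivalent IV dose is F × D_ev.
D_iv = F × D_ev = 0.32 × 750 = 240 mg

D_iv = 240 mg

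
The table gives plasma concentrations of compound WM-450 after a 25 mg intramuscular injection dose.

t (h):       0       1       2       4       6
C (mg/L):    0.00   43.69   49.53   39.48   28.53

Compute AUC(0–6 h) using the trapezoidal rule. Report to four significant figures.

Trapezoidal AUC_0→6:
  [0→1]: (0.00+43.69)/2 × 1 = 21.845
  [1→2]: (43.69+49.53)/2 × 1 = 46.61
  [2→4]: (49.53+39.48)/2 × 2 = 89.01
  [4→6]: (39.48+28.53)/2 × 2 = 68.01
  Sum = 225.475 mg/L·h

AUC = 225.5 mg/L·h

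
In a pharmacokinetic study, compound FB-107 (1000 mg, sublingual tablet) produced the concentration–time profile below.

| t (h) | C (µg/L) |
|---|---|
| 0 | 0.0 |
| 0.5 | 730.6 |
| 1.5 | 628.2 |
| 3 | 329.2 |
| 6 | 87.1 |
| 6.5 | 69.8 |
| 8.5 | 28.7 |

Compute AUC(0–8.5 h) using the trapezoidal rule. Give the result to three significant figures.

Trapezoidal AUC_0→8.5:
  [0→0.5]: (0.0+730.6)/2 × 0.5 = 182.65
  [0.5→1.5]: (730.6+628.2)/2 × 1 = 679.4
  [1.5→3]: (628.2+329.2)/2 × 1.5 = 718.05
  [3→6]: (329.2+87.1)/2 × 3 = 624.45
  [6→6.5]: (87.1+69.8)/2 × 0.5 = 39.225
  [6.5→8.5]: (69.8+28.7)/2 × 2 = 98.5
  Sum = 2342.275 µg/L·h

AUC = 2340 µg/L·h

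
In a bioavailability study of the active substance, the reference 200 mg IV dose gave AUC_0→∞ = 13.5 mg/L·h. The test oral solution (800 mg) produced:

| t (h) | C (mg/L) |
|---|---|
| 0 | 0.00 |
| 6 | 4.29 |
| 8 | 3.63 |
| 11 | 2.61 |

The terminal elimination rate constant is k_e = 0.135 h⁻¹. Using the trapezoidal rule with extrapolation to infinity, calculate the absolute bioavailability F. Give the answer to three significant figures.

F = 0.916

Trapezoidal AUC_0→11 (oral solution):
  [0→6]: (0.00+4.29)/2 × 6 = 12.87
  [6→8]: (4.29+3.63)/2 × 2 = 7.92
  [8→11]: (3.63+2.61)/2 × 3 = 9.36
  Sum = 30.15 mg/L·h
Tail: C_last/k_e = 2.61/0.135 = 19.333
AUC_0→∞ (oral solution) = 30.15 + 19.333 = 49.483 mg/L·h
F = (AUC_ev/D_ev)/(AUC_iv/D_iv) = (49.483/800)/(13.5/200) = 0.06185375/0.0675 = 0.9164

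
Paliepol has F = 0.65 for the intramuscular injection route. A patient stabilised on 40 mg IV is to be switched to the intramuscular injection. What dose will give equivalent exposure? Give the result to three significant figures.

For equal systemic exposure: F × D_ev = D_iv
D_ev = D_iv / F = 40 / 0.65 = 61.5385 mg

D_intramuscular = 61.5 mg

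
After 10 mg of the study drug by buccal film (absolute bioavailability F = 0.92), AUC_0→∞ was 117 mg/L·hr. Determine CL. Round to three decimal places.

CL = 0.079 L/hr

CL = F × Dose / AUC_0→∞
   = 0.92 × 10 / 117 = 0.0786325 L/hr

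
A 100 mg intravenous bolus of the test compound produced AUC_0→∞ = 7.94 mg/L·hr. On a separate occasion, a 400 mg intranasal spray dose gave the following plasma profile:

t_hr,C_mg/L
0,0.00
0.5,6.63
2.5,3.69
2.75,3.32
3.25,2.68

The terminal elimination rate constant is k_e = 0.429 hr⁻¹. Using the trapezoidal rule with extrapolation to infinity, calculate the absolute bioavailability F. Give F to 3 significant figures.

F = 0.649

Trapezoidal AUC_0→3.25 (intranasal spray):
  [0→0.5]: (0.00+6.63)/2 × 0.5 = 1.6575
  [0.5→2.5]: (6.63+3.69)/2 × 2 = 10.32
  [2.5→2.75]: (3.69+3.32)/2 × 0.25 = 0.87625
  [2.75→3.25]: (3.32+2.68)/2 × 0.5 = 1.5
  Sum = 14.35375 mg/L·hr
Tail: C_last/k_e = 2.68/0.429 = 6.247
AUC_0→∞ (intranasal spray) = 14.35375 + 6.247 = 20.60075 mg/L·hr
F = (AUC_ev/D_ev)/(AUC_iv/D_iv) = (20.60075/400)/(7.94/100) = 0.051501875/0.0794 = 0.6486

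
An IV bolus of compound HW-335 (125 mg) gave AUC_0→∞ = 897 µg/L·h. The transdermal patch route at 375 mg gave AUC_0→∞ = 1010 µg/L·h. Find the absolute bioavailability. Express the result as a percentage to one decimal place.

F = 37.5%

F = (AUC_ev / D_ev) / (AUC_iv / D_iv)
  = (1010/375) / (897/125)
  = 2.69333 / 7.176 = 0.3753
  = 37.53%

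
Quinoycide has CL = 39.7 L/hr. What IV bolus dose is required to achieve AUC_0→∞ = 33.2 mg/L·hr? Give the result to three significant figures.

Dose_iv = CL × AUC_0→∞
     = 39.7 × 33.2 = 1318.04 mg

Dose = 1320 mg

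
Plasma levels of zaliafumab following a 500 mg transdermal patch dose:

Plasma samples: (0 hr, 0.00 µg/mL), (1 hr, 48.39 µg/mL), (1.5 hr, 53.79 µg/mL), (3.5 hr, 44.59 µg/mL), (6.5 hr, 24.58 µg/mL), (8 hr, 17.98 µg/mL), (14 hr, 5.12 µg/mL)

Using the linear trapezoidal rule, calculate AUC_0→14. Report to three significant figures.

Trapezoidal AUC_0→14:
  [0→1]: (0.00+48.39)/2 × 1 = 24.195
  [1→1.5]: (48.39+53.79)/2 × 0.5 = 25.545
  [1.5→3.5]: (53.79+44.59)/2 × 2 = 98.38
  [3.5→6.5]: (44.59+24.58)/2 × 3 = 103.755
  [6.5→8]: (24.58+17.98)/2 × 1.5 = 31.92
  [8→14]: (17.98+5.12)/2 × 6 = 69.3
  Sum = 353.095 µg/mL·hr

AUC = 353 µg/mL·hr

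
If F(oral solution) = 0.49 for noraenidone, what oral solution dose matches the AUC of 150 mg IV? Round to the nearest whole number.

For equal systemic exposure: F × D_ev = D_iv
D_ev = D_iv / F = 150 / 0.49 = 306.122 mg

D_oral = 306 mg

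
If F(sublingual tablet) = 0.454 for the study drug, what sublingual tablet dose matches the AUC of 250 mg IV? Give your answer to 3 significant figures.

For equal systemic exposure: F × D_ev = D_iv
D_ev = D_iv / F = 250 / 0.454 = 550.661 mg

D_sublingual = 551 mg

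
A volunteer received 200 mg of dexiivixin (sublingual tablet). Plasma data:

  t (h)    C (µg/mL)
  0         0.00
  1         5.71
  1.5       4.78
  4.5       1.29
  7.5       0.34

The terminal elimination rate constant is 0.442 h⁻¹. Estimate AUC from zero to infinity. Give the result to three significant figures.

AUC = 17.8 µg/mL·h

Trapezoidal AUC_0→7.5:
  [0→1]: (0.00+5.71)/2 × 1 = 2.855
  [1→1.5]: (5.71+4.78)/2 × 0.5 = 2.6225
  [1.5→4.5]: (4.78+1.29)/2 × 3 = 9.105
  [4.5→7.5]: (1.29+0.34)/2 × 3 = 2.445
  Sum = 17.0275 µg/mL·h
Extrapolated tail: C_last / k_e = 0.34 / 0.442 = 0.769
AUC_0→∞ = 17.0275 + 0.769 = 17.7965 µg/mL·h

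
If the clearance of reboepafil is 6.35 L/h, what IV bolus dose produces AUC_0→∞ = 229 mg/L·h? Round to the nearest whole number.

Dose_iv = CL × AUC_0→∞
     = 6.35 × 229 = 1454.15 mg

Dose = 1454 mg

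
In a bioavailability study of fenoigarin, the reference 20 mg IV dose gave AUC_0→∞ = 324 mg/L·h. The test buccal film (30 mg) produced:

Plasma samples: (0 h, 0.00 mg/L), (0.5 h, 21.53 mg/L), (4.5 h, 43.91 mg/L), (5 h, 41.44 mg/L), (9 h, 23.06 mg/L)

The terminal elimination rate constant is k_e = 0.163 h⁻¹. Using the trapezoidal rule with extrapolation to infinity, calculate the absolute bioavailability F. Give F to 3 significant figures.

F = 0.881

Trapezoidal AUC_0→9 (buccal film):
  [0→0.5]: (0.00+21.53)/2 × 0.5 = 5.3825
  [0.5→4.5]: (21.53+43.91)/2 × 4 = 130.88
  [4.5→5]: (43.91+41.44)/2 × 0.5 = 21.3375
  [5→9]: (41.44+23.06)/2 × 4 = 129.0
  Sum = 286.6 mg/L·h
Tail: C_last/k_e = 23.06/0.163 = 141.472
AUC_0→∞ (buccal film) = 286.6 + 141.472 = 428.072 mg/L·h
F = (AUC_ev/D_ev)/(AUC_iv/D_iv) = (428.072/30)/(324/20) = 14.2691/16.2 = 0.8808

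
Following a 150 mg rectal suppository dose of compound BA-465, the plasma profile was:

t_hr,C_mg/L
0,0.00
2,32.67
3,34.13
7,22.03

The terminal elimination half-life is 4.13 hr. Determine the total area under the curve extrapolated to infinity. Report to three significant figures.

AUC = 310 mg/L·hr

Trapezoidal AUC_0→7:
  [0→2]: (0.00+32.67)/2 × 2 = 32.67
  [2→3]: (32.67+34.13)/2 × 1 = 33.4
  [3→7]: (34.13+22.03)/2 × 4 = 112.32
  Sum = 178.39 mg/L·hr
k_e = ln2 / t½ = 0.693147 / 4.13 = 0.1678 hr^-1
Extrapolated tail: C_last / k_e = 22.03 / 0.1678 = 131.287
AUC_0→∞ = 178.39 + 131.287 = 309.677 mg/L·hr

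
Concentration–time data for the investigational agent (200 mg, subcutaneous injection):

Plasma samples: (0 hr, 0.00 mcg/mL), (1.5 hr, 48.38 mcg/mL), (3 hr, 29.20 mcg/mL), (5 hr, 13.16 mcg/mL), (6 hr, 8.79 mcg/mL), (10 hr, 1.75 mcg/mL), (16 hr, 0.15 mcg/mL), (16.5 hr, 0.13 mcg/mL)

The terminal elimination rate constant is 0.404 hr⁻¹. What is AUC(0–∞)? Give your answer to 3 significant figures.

AUC = 175 mcg/mL·hr

Trapezoidal AUC_0→16.5:
  [0→1.5]: (0.00+48.38)/2 × 1.5 = 36.285
  [1.5→3]: (48.38+29.20)/2 × 1.5 = 58.185
  [3→5]: (29.20+13.16)/2 × 2 = 42.36
  [5→6]: (13.16+8.79)/2 × 1 = 10.975
  [6→10]: (8.79+1.75)/2 × 4 = 21.08
  [10→16]: (1.75+0.15)/2 × 6 = 5.7
  [16→16.5]: (0.15+0.13)/2 × 0.5 = 0.07
  Sum = 174.655 mcg/mL·hr
Extrapolated tail: C_last / k_e = 0.13 / 0.404 = 0.322
AUC_0→∞ = 174.655 + 0.322 = 174.977 mcg/mL·hr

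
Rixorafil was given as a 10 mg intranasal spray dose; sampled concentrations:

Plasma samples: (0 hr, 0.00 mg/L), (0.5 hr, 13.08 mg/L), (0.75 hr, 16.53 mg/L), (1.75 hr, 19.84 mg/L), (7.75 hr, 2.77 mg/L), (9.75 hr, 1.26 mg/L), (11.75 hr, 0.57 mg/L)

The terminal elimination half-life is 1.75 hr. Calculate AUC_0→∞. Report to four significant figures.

Trapezoidal AUC_0→11.75:
  [0→0.5]: (0.00+13.08)/2 × 0.5 = 3.27
  [0.5→0.75]: (13.08+16.53)/2 × 0.25 = 3.70125
  [0.75→1.75]: (16.53+19.84)/2 × 1 = 18.185
  [1.75→7.75]: (19.84+2.77)/2 × 6 = 67.83
  [7.75→9.75]: (2.77+1.26)/2 × 2 = 4.03
  [9.75→11.75]: (1.26+0.57)/2 × 2 = 1.83
  Sum = 98.84625 mg/L·hr
k_e = ln2 / t½ = 0.693147 / 1.75 = 0.3961 hr^-1
Extrapolated tail: C_last / k_e = 0.57 / 0.3961 = 1.439
AUC_0→∞ = 98.84625 + 1.439 = 100.28525 mg/L·hr

AUC = 100.3 mg/L·hr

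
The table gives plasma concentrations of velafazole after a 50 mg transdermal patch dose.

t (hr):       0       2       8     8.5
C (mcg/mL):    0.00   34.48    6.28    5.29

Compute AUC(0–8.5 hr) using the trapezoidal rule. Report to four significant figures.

Trapezoidal AUC_0→8.5:
  [0→2]: (0.00+34.48)/2 × 2 = 34.48
  [2→8]: (34.48+6.28)/2 × 6 = 122.28
  [8→8.5]: (6.28+5.29)/2 × 0.5 = 2.8925
  Sum = 159.6525 mcg/mL·hr

AUC = 159.7 mcg/mL·hr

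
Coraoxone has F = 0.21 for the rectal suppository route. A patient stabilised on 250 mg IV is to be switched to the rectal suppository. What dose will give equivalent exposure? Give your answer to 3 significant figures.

For equal systemic exposure: F × D_ev = D_iv
D_ev = D_iv / F = 250 / 0.21 = 1190.48 mg

D_rectal = 1190 mg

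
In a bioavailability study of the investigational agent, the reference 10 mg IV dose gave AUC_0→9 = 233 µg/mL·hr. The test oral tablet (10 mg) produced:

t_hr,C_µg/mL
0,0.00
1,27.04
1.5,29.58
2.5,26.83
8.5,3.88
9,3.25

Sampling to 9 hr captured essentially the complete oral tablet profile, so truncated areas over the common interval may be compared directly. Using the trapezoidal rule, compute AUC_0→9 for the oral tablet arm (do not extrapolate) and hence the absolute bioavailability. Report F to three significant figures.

F = 0.643

Trapezoidal AUC_0→9 (oral tablet):
  [0→1]: (0.00+27.04)/2 × 1 = 13.52
  [1→1.5]: (27.04+29.58)/2 × 0.5 = 14.155
  [1.5→2.5]: (29.58+26.83)/2 × 1 = 28.205
  [2.5→8.5]: (26.83+3.88)/2 × 6 = 92.13
  [8.5→9]: (3.88+3.25)/2 × 0.5 = 1.7825
  Sum = 149.7925 µg/mL·hr
F = (AUC_ev/D_ev)/(AUC_iv/D_iv) = (149.7925/10)/(233/10) = 14.97925/23.3 = 0.6429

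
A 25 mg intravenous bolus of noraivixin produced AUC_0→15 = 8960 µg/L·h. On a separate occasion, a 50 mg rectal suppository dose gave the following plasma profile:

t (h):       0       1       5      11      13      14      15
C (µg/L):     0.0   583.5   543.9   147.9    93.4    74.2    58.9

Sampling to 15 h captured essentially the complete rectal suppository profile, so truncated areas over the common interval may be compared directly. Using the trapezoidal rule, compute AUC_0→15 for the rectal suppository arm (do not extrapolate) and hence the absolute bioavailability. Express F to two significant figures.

Trapezoidal AUC_0→15 (rectal suppository):
  [0→1]: (0.0+583.5)/2 × 1 = 291.75
  [1→5]: (583.5+543.9)/2 × 4 = 2254.8
  [5→11]: (543.9+147.9)/2 × 6 = 2075.4
  [11→13]: (147.9+93.4)/2 × 2 = 241.3
  [13→14]: (93.4+74.2)/2 × 1 = 83.8
  [14→15]: (74.2+58.9)/2 × 1 = 66.55
  Sum = 5013.6 µg/L·h
F = (AUC_ev/D_ev)/(AUC_iv/D_iv) = (5013.6/50)/(8960/25) = 100.272/358.4 = 0.2798

F = 0.28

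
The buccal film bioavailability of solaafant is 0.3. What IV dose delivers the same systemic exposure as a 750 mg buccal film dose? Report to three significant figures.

D_iv = 225 mg

Systemic exposure from an extravascular dose = F × D_ev, so the equivalent IV dose is F × D_ev.
D_iv = F × D_ev = 0.3 × 750 = 225 mg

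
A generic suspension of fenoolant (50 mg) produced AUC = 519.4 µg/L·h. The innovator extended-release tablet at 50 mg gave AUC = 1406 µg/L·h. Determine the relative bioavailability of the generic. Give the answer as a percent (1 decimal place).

F_rel = (AUC_test/D_test) / (AUC_ref/D_ref)
      = (519.4/50) / (1406/50)
      = 10.388 / 28.12 = 0.3694 = 36.94%

F_rel = 36.9%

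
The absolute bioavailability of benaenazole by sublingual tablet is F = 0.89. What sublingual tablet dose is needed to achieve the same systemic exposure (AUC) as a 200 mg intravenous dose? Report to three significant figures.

For equal systemic exposure: F × D_ev = D_iv
D_ev = D_iv / F = 200 / 0.89 = 224.719 mg

D_sublingual = 225 mg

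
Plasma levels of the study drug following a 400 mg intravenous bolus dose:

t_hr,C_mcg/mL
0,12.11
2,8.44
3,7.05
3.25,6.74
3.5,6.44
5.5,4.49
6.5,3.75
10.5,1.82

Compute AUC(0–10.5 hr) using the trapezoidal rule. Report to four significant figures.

Trapezoidal AUC_0→10.5:
  [0→2]: (12.11+8.44)/2 × 2 = 20.55
  [2→3]: (8.44+7.05)/2 × 1 = 7.745
  [3→3.25]: (7.05+6.74)/2 × 0.25 = 1.72375
  [3.25→3.5]: (6.74+6.44)/2 × 0.25 = 1.6475
  [3.5→5.5]: (6.44+4.49)/2 × 2 = 10.93
  [5.5→6.5]: (4.49+3.75)/2 × 1 = 4.12
  [6.5→10.5]: (3.75+1.82)/2 × 4 = 11.14
  Sum = 57.85625 mcg/mL·hr

AUC = 57.86 mcg/mL·hr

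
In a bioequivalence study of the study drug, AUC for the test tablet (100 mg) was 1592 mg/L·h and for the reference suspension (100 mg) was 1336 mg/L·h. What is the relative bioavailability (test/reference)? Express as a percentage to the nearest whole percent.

F_rel = (AUC_test/D_test) / (AUC_ref/D_ref)
      = (1592/100) / (1336/100)
      = 15.92 / 13.36 = 1.1916 = 119.16%

F_rel = 119%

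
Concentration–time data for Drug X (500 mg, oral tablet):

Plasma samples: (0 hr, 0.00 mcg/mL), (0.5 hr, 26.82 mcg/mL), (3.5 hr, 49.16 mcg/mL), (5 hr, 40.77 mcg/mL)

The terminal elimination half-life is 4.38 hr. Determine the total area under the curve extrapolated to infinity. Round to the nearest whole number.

AUC = 446 mcg/mL·hr

Trapezoidal AUC_0→5:
  [0→0.5]: (0.00+26.82)/2 × 0.5 = 6.705
  [0.5→3.5]: (26.82+49.16)/2 × 3 = 113.97
  [3.5→5]: (49.16+40.77)/2 × 1.5 = 67.4475
  Sum = 188.1225 mcg/mL·hr
k_e = ln2 / t½ = 0.693147 / 4.38 = 0.1583 hr^-1
Extrapolated tail: C_last / k_e = 40.77 / 0.1583 = 257.549
AUC_0→∞ = 188.1225 + 257.549 = 445.6715 mcg/mL·hr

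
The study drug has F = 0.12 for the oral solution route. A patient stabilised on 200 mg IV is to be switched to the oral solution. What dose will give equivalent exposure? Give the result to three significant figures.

D_oral = 1670 mg

For equal systemic exposure: F × D_ev = D_iv
D_ev = D_iv / F = 200 / 0.12 = 1666.67 mg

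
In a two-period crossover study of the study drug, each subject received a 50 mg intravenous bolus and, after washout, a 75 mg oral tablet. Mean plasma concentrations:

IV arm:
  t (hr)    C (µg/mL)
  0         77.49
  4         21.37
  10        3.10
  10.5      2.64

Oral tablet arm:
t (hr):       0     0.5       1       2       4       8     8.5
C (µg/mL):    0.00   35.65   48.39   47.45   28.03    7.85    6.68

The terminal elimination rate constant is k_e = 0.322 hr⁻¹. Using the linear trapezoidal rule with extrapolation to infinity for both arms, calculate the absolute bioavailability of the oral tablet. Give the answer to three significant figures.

Trapezoidal AUC_0→10.5 (IV):
  [0→4]: (77.49+21.37)/2 × 4 = 197.72
  [4→10]: (21.37+3.10)/2 × 6 = 73.41
  [10→10.5]: (3.10+2.64)/2 × 0.5 = 1.435
  Sum = 272.565 µg/mL·hr
IV tail: 2.64/0.322 = 8.199; AUC_iv,0→∞ = 272.565 + 8.199 = 280.764 µg/mL·hr
Trapezoidal AUC_0→8.5 (oral tablet):
  [0→0.5]: (0.00+35.65)/2 × 0.5 = 8.9125
  [0.5→1]: (35.65+48.39)/2 × 0.5 = 21.01
  [1→2]: (48.39+47.45)/2 × 1 = 47.92
  [2→4]: (47.45+28.03)/2 × 2 = 75.48
  [4→8]: (28.03+7.85)/2 × 4 = 71.76
  [8→8.5]: (7.85+6.68)/2 × 0.5 = 3.6325
  Sum = 228.715 µg/mL·hr
oral tablet tail: 6.68/0.322 = 20.745; AUC_ev,0→∞ = 228.715 + 20.745 = 249.46 µg/mL·hr
F = (AUC_ev/D_ev)/(AUC_iv/D_iv) = (249.46/75)/(280.764/50) = 3.32613/5.61528 = 0.5923

F = 0.592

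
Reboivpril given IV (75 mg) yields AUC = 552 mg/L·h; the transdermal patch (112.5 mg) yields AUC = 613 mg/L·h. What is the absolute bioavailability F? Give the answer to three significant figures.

F = (AUC_ev / D_ev) / (AUC_iv / D_iv)
  = (613/112.5) / (552/75)
  = 5.44889 / 7.36 = 0.7403

F = 0.740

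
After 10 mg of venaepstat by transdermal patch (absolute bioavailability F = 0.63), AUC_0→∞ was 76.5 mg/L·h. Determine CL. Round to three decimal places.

CL = F × Dose / AUC_0→∞
   = 0.63 × 10 / 76.5 = 0.0823529 L/h

CL = 0.082 L/h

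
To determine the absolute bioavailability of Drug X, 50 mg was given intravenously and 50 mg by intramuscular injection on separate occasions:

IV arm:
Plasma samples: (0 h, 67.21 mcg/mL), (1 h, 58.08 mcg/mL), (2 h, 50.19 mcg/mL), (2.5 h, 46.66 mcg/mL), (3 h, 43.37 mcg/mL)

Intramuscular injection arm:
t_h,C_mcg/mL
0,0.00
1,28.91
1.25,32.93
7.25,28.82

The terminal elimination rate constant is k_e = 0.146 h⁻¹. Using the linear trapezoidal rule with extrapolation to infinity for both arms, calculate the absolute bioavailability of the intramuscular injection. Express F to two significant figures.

Trapezoidal AUC_0→3 (IV):
  [0→1]: (67.21+58.08)/2 × 1 = 62.645
  [1→2]: (58.08+50.19)/2 × 1 = 54.135
  [2→2.5]: (50.19+46.66)/2 × 0.5 = 24.2125
  [2.5→3]: (46.66+43.37)/2 × 0.5 = 22.5075
  Sum = 163.5 mcg/mL·h
IV tail: 43.37/0.146 = 297.055; AUC_iv,0→∞ = 163.5 + 297.055 = 460.555 mcg/mL·h
Trapezoidal AUC_0→7.25 (intramuscular injection):
  [0→1]: (0.00+28.91)/2 × 1 = 14.455
  [1→1.25]: (28.91+32.93)/2 × 0.25 = 7.73
  [1.25→7.25]: (32.93+28.82)/2 × 6 = 185.25
  Sum = 207.435 mcg/mL·h
intramuscular injection tail: 28.82/0.146 = 197.397; AUC_ev,0→∞ = 207.435 + 197.397 = 404.832 mcg/mL·h
F = (AUC_ev/D_ev)/(AUC_iv/D_iv) = (404.832/50)/(460.555/50) = 8.09664/9.2111 = 0.8790

F = 0.88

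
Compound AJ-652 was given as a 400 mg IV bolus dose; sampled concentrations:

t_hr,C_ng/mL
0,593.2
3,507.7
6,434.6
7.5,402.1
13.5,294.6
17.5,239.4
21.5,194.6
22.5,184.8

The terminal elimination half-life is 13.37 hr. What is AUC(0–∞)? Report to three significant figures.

AUC = 11500 ng/mL·hr

Trapezoidal AUC_0→22.5:
  [0→3]: (593.2+507.7)/2 × 3 = 1651.35
  [3→6]: (507.7+434.6)/2 × 3 = 1413.45
  [6→7.5]: (434.6+402.1)/2 × 1.5 = 627.525
  [7.5→13.5]: (402.1+294.6)/2 × 6 = 2090.1
  [13.5→17.5]: (294.6+239.4)/2 × 4 = 1068.0
  [17.5→21.5]: (239.4+194.6)/2 × 4 = 868.0
  [21.5→22.5]: (194.6+184.8)/2 × 1 = 189.7
  Sum = 7908.125 ng/mL·hr
k_e = ln2 / t½ = 0.693147 / 13.37 = 0.0518 hr^-1
Extrapolated tail: C_last / k_e = 184.8 / 0.0518 = 3567.568
AUC_0→∞ = 7908.125 + 3567.568 = 11475.693 ng/mL·hr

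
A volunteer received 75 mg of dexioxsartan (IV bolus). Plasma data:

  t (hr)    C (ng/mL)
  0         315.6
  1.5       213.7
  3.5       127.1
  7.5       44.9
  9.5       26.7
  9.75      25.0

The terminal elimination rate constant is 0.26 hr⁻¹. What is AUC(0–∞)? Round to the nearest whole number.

AUC = 1256 ng/mL·hr

Trapezoidal AUC_0→9.75:
  [0→1.5]: (315.6+213.7)/2 × 1.5 = 396.975
  [1.5→3.5]: (213.7+127.1)/2 × 2 = 340.8
  [3.5→7.5]: (127.1+44.9)/2 × 4 = 344.0
  [7.5→9.5]: (44.9+26.7)/2 × 2 = 71.6
  [9.5→9.75]: (26.7+25.0)/2 × 0.25 = 6.4625
  Sum = 1159.8375 ng/mL·hr
Extrapolated tail: C_last / k_e = 25.0 / 0.26 = 96.154
AUC_0→∞ = 1159.8375 + 96.154 = 1255.9915 ng/mL·hr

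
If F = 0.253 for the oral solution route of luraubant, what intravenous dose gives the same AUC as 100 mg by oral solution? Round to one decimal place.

D_iv = 25.3 mg

Systemic exposure from an extravascular dose = F × D_ev, so the equivalent IV dose is F × D_ev.
D_iv = F × D_ev = 0.253 × 100 = 25.3 mg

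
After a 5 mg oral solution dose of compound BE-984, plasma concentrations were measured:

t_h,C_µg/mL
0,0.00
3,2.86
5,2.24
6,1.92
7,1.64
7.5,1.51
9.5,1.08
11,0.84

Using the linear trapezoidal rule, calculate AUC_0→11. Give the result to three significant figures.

Trapezoidal AUC_0→11:
  [0→3]: (0.00+2.86)/2 × 3 = 4.29
  [3→5]: (2.86+2.24)/2 × 2 = 5.1
  [5→6]: (2.24+1.92)/2 × 1 = 2.08
  [6→7]: (1.92+1.64)/2 × 1 = 1.78
  [7→7.5]: (1.64+1.51)/2 × 0.5 = 0.7875
  [7.5→9.5]: (1.51+1.08)/2 × 2 = 2.59
  [9.5→11]: (1.08+0.84)/2 × 1.5 = 1.44
  Sum = 18.0675 µg/mL·h

AUC = 18.1 µg/mL·h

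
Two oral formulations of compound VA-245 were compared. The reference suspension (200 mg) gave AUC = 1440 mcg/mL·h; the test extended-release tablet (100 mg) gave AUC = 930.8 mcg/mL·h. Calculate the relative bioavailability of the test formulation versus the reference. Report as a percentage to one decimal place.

F_rel = (AUC_test/D_test) / (AUC_ref/D_ref)
      = (930.8/100) / (1440/200)
      = 9.308 / 7.2 = 1.2928 = 129.28%

F_rel = 129.3%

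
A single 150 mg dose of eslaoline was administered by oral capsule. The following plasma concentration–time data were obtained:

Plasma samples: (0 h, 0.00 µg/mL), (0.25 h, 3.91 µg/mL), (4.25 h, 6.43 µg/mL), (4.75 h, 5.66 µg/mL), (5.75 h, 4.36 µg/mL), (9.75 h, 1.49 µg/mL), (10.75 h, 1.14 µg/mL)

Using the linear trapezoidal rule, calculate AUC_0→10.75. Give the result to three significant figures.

AUC = 42.2 µg/mL·h

Trapezoidal AUC_0→10.75:
  [0→0.25]: (0.00+3.91)/2 × 0.25 = 0.48875
  [0.25→4.25]: (3.91+6.43)/2 × 4 = 20.68
  [4.25→4.75]: (6.43+5.66)/2 × 0.5 = 3.0225
  [4.75→5.75]: (5.66+4.36)/2 × 1 = 5.01
  [5.75→9.75]: (4.36+1.49)/2 × 4 = 11.7
  [9.75→10.75]: (1.49+1.14)/2 × 1 = 1.315
  Sum = 42.21625 µg/mL·h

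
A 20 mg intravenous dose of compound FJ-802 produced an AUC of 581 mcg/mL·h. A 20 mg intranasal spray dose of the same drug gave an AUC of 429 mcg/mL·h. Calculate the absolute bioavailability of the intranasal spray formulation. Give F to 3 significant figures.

F = (AUC_ev / D_ev) / (AUC_iv / D_iv)
  = (429/20) / (581/20)
  = 21.45 / 29.05 = 0.7384

F = 0.738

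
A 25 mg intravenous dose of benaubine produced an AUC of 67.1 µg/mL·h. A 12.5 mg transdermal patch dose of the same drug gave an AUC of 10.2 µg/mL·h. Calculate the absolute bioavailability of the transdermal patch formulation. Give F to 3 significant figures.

F = (AUC_ev / D_ev) / (AUC_iv / D_iv)
  = (10.2/12.5) / (67.1/25)
  = 0.816 / 2.684 = 0.3040

F = 0.304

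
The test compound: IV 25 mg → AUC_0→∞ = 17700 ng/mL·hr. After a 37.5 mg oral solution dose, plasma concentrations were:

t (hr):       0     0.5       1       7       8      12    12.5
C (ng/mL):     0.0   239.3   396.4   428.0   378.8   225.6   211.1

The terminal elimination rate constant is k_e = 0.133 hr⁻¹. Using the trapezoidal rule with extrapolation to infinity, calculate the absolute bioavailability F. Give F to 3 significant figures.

F = 0.226

Trapezoidal AUC_0→12.5 (oral solution):
  [0→0.5]: (0.0+239.3)/2 × 0.5 = 59.825
  [0.5→1]: (239.3+396.4)/2 × 0.5 = 158.925
  [1→7]: (396.4+428.0)/2 × 6 = 2473.2
  [7→8]: (428.0+378.8)/2 × 1 = 403.4
  [8→12]: (378.8+225.6)/2 × 4 = 1208.8
  [12→12.5]: (225.6+211.1)/2 × 0.5 = 109.175
  Sum = 4413.325 ng/mL·hr
Tail: C_last/k_e = 211.1/0.133 = 1587.218
AUC_0→∞ (oral solution) = 4413.325 + 1587.218 = 6000.543 ng/mL·hr
F = (AUC_ev/D_ev)/(AUC_iv/D_iv) = (6000.543/37.5)/(17700/25) = 160.01448/708 = 0.2260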